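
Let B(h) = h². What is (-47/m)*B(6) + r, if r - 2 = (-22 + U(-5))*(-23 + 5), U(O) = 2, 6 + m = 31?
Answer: 7358/25 ≈ 294.32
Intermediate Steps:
m = 25 (m = -6 + 31 = 25)
r = 362 (r = 2 + (-22 + 2)*(-23 + 5) = 2 - 20*(-18) = 2 + 360 = 362)
(-47/m)*B(6) + r = -47/25*6² + 362 = -47*1/25*36 + 362 = -47/25*36 + 362 = -1692/25 + 362 = 7358/25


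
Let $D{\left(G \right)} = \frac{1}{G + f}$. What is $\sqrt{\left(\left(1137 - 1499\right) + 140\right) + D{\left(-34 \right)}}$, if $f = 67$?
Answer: $\frac{5 i \sqrt{9669}}{33} \approx 14.899 i$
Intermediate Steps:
$D{\left(G \right)} = \frac{1}{67 + G}$ ($D{\left(G \right)} = \frac{1}{G + 67} = \frac{1}{67 + G}$)
$\sqrt{\left(\left(1137 - 1499\right) + 140\right) + D{\left(-34 \right)}} = \sqrt{\left(\left(1137 - 1499\right) + 140\right) + \frac{1}{67 - 34}} = \sqrt{\left(-362 + 140\right) + \frac{1}{33}} = \sqrt{-222 + \frac{1}{33}} = \sqrt{- \frac{7325}{33}} = \frac{5 i \sqrt{9669}}{33}$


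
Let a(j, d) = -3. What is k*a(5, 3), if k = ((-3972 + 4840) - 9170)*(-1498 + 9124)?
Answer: 189933156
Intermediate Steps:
k = -63311052 (k = (868 - 9170)*7626 = -8302*7626 = -63311052)
k*a(5, 3) = -63311052*(-3) = 189933156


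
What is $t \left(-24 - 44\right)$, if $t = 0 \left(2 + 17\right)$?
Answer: $0$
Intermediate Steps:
$t = 0$ ($t = 0 \cdot 19 = 0$)
$t \left(-24 - 44\right) = 0 \left(-24 - 44\right) = 0 \left(-68\right) = 0$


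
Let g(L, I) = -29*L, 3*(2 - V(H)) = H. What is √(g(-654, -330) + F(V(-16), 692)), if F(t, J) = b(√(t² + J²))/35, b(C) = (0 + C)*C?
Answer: √14398370/21 ≈ 180.69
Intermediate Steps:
V(H) = 2 - H/3
b(C) = C² (b(C) = C*C = C²)
F(t, J) = J²/35 + t²/35 (F(t, J) = (√(t² + J²))²/35 = (√(J² + t²))²*(1/35) = (J² + t²)*(1/35) = J²/35 + t²/35)
√(g(-654, -330) + F(V(-16), 692)) = √(-29*(-654) + ((1/35)*692² + (2 - ⅓*(-16))²/35)) = √(18966 + ((1/35)*478864 + (2 + 16/3)²/35)) = √(18966 + (478864/35 + (22/3)²/35)) = √(18966 + (478864/35 + (1/35)*(484/9))) = √(18966 + (478864/35 + 484/315)) = √(18966 + 862052/63) = √(2056910/63) = √14398370/21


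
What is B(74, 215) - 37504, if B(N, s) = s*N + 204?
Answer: -21390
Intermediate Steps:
B(N, s) = 204 + N*s (B(N, s) = N*s + 204 = 204 + N*s)
B(74, 215) - 37504 = (204 + 74*215) - 37504 = (204 + 15910) - 37504 = 16114 - 37504 = -21390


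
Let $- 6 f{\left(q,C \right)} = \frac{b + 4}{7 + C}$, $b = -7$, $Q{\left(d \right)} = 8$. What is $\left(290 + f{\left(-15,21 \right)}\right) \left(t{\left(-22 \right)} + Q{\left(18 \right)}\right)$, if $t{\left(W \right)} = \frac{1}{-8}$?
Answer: $\frac{146169}{64} \approx 2283.9$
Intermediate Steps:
$t{\left(W \right)} = - \frac{1}{8}$
$f{\left(q,C \right)} = \frac{1}{2 \left(7 + C\right)}$ ($f{\left(q,C \right)} = - \frac{\left(-7 + 4\right) \frac{1}{7 + C}}{6} = - \frac{\left(-3\right) \frac{1}{7 + C}}{6} = \frac{1}{2 \left(7 + C\right)}$)
$\left(290 + f{\left(-15,21 \right)}\right) \left(t{\left(-22 \right)} + Q{\left(18 \right)}\right) = \left(290 + \frac{1}{2 \left(7 + 21\right)}\right) \left(- \frac{1}{8} + 8\right) = \left(290 + \frac{1}{2 \cdot 28}\right) \frac{63}{8} = \left(290 + \frac{1}{2} \cdot \frac{1}{28}\right) \frac{63}{8} = \left(290 + \frac{1}{56}\right) \frac{63}{8} = \frac{16241}{56} \cdot \frac{63}{8} = \frac{146169}{64}$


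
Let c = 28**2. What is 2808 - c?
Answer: 2024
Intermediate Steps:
c = 784
2808 - c = 2808 - 1*784 = 2808 - 784 = 2024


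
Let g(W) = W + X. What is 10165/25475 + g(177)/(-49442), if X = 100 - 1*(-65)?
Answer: 49386548/125953495 ≈ 0.39210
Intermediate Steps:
X = 165 (X = 100 + 65 = 165)
g(W) = 165 + W (g(W) = W + 165 = 165 + W)
10165/25475 + g(177)/(-49442) = 10165/25475 + (165 + 177)/(-49442) = 10165*(1/25475) + 342*(-1/49442) = 2033/5095 - 171/24721 = 49386548/125953495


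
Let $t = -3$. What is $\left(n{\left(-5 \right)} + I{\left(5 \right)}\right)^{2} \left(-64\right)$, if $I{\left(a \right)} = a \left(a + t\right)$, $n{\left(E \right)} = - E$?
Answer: $-14400$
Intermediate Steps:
$I{\left(a \right)} = a \left(-3 + a\right)$ ($I{\left(a \right)} = a \left(a - 3\right) = a \left(-3 + a\right)$)
$\left(n{\left(-5 \right)} + I{\left(5 \right)}\right)^{2} \left(-64\right) = \left(\left(-1\right) \left(-5\right) + 5 \left(-3 + 5\right)\right)^{2} \left(-64\right) = \left(5 + 5 \cdot 2\right)^{2} \left(-64\right) = \left(5 + 10\right)^{2} \left(-64\right) = 15^{2} \left(-64\right) = 225 \left(-64\right) = -14400$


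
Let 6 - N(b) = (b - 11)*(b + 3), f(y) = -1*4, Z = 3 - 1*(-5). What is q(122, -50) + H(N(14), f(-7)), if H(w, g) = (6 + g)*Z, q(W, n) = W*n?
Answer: -6084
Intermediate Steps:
Z = 8 (Z = 3 + 5 = 8)
f(y) = -4
N(b) = 6 - (-11 + b)*(3 + b) (N(b) = 6 - (b - 11)*(b + 3) = 6 - (-11 + b)*(3 + b))
H(w, g) = 48 + 8*g (H(w, g) = (6 + g)*8 = 48 + 8*g)
q(122, -50) + H(N(14), f(-7)) = 122*(-50) + (48 + 8*(-4)) = -6100 + (48 - 32) = -6100 + 16 = -6084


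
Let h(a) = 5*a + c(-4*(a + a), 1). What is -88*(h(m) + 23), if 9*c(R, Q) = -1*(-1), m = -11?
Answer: 25256/9 ≈ 2806.2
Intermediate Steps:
c(R, Q) = ⅑ (c(R, Q) = (-1*(-1))/9 = (⅑)*1 = ⅑)
h(a) = ⅑ + 5*a (h(a) = 5*a + ⅑ = ⅑ + 5*a)
-88*(h(m) + 23) = -88*((⅑ + 5*(-11)) + 23) = -88*((⅑ - 55) + 23) = -88*(-494/9 + 23) = -88*(-287/9) = 25256/9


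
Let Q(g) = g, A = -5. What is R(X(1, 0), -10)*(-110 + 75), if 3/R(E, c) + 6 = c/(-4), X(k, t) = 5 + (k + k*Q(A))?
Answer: 30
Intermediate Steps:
X(k, t) = 5 - 4*k (X(k, t) = 5 + (k + k*(-5)) = 5 + (k - 5*k) = 5 - 4*k)
R(E, c) = 3/(-6 - c/4) (R(E, c) = 3/(-6 + c/(-4)) = 3/(-6 + c*(-¼)) = 3/(-6 - c/4))
R(X(1, 0), -10)*(-110 + 75) = (-12/(24 - 10))*(-110 + 75) = -12/14*(-35) = -12*1/14*(-35) = -6/7*(-35) = 30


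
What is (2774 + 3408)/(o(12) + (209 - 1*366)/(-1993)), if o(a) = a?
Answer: 12320726/24073 ≈ 511.81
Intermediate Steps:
(2774 + 3408)/(o(12) + (209 - 1*366)/(-1993)) = (2774 + 3408)/(12 + (209 - 1*366)/(-1993)) = 6182/(12 + (209 - 366)*(-1/1993)) = 6182/(12 - 157*(-1/1993)) = 6182/(12 + 157/1993) = 6182/(24073/1993) = 6182*(1993/24073) = 12320726/24073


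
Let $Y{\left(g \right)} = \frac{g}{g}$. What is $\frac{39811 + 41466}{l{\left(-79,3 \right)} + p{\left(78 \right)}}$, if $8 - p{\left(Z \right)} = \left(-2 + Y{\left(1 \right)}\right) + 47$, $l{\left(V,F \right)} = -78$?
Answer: $- \frac{81277}{116} \approx -700.66$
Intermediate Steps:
$Y{\left(g \right)} = 1$
$p{\left(Z \right)} = -38$ ($p{\left(Z \right)} = 8 - \left(\left(-2 + 1\right) + 47\right) = 8 - \left(-1 + 47\right) = 8 - 46 = -38$)
$\frac{39811 + 41466}{l{\left(-79,3 \right)} + p{\left(78 \right)}} = \frac{39811 + 41466}{-78 - 38} = \frac{81277}{-116} = 81277 \left(- \frac{1}{116}\right) = - \frac{81277}{116}$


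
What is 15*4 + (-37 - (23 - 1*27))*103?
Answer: -3339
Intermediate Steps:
15*4 + (-37 - (23 - 1*27))*103 = 60 + (-37 - (23 - 27))*103 = 60 + (-37 - 1*(-4))*103 = 60 + (-37 + 4)*103 = 60 - 33*103 = 60 - 3399 = -3339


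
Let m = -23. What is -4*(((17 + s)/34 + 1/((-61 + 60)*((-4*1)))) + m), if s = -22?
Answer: 1557/17 ≈ 91.588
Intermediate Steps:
-4*(((17 + s)/34 + 1/((-61 + 60)*((-4*1)))) + m) = -4*(((17 - 22)/34 + 1/((-61 + 60)*((-4*1)))) - 23) = -4*((-5*1/34 + 1/(-1*(-4))) - 23) = -4*((-5/34 - 1*(-¼)) - 23) = -4*((-5/34 + ¼) - 23) = -4*(7/68 - 23) = -4*(-1557/68) = 1557/17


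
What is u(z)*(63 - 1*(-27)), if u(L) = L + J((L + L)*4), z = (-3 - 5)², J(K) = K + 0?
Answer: 51840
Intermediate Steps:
J(K) = K
z = 64 (z = (-8)² = 64)
u(L) = 9*L (u(L) = L + (L + L)*4 = L + (2*L)*4 = L + 8*L = 9*L)
u(z)*(63 - 1*(-27)) = (9*64)*(63 - 1*(-27)) = 576*(63 + 27) = 576*90 = 51840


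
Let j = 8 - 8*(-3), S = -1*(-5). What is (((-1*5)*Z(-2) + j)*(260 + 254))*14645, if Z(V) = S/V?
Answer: 334975085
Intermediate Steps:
S = 5
Z(V) = 5/V
j = 32 (j = 8 + 24 = 32)
(((-1*5)*Z(-2) + j)*(260 + 254))*14645 = (((-1*5)*(5/(-2)) + 32)*(260 + 254))*14645 = ((-25*(-1)/2 + 32)*514)*14645 = ((-5*(-5/2) + 32)*514)*14645 = ((25/2 + 32)*514)*14645 = ((89/2)*514)*14645 = 22873*14645 = 334975085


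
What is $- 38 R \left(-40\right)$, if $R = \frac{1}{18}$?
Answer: $\frac{760}{9} \approx 84.444$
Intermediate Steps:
$R = \frac{1}{18} \approx 0.055556$
$- 38 R \left(-40\right) = \left(-38\right) \frac{1}{18} \left(-40\right) = \left(- \frac{19}{9}\right) \left(-40\right) = \frac{760}{9}$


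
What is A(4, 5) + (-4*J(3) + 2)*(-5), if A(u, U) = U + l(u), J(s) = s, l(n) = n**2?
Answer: 71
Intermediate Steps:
A(u, U) = U + u**2
A(4, 5) + (-4*J(3) + 2)*(-5) = (5 + 4**2) + (-4*3 + 2)*(-5) = (5 + 16) + (-12 + 2)*(-5) = 21 - 10*(-5) = 21 + 50 = 71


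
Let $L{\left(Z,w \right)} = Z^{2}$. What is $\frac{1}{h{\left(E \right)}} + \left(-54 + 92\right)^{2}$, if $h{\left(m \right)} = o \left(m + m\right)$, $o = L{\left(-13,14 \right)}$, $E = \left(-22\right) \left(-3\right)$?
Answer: $\frac{32212753}{22308} \approx 1444.0$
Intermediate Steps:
$E = 66$
$o = 169$ ($o = \left(-13\right)^{2} = 169$)
$h{\left(m \right)} = 338 m$ ($h{\left(m \right)} = 169 \left(m + m\right) = 169 \cdot 2 m = 338 m$)
$\frac{1}{h{\left(E \right)}} + \left(-54 + 92\right)^{2} = \frac{1}{338 \cdot 66} + \left(-54 + 92\right)^{2} = \frac{1}{22308} + 38^{2} = \frac{1}{22308} + 1444 = \frac{32212753}{22308}$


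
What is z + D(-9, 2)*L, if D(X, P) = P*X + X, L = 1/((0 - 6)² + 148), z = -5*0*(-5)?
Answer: -27/184 ≈ -0.14674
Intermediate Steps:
z = 0 (z = 0*(-5) = 0)
L = 1/184 (L = 1/((-6)² + 148) = 1/(36 + 148) = 1/184 ≈ 0.0054348)
D(X, P) = X + P*X
z + D(-9, 2)*L = 0 - 9*(1 + 2)*(1/184) = 0 - 9*3*(1/184) = 0 - 27*1/184 = 0 - 27/184 = -27/184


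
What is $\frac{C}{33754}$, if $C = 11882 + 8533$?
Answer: $\frac{20415}{33754} \approx 0.60482$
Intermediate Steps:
$C = 20415$
$\frac{C}{33754} = \frac{20415}{33754}$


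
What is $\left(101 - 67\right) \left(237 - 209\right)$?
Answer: $952$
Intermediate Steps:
$\left(101 - 67\right) \left(237 - 209\right) = \left(101 - 67\right) 28 = 34 \cdot 28 = 952$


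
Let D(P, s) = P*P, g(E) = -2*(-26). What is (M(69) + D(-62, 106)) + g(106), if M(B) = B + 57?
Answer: 4022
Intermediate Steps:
g(E) = 52
D(P, s) = P**2
M(B) = 57 + B
(M(69) + D(-62, 106)) + g(106) = ((57 + 69) + (-62)**2) + 52 = (126 + 3844) + 52 = 3970 + 52 = 4022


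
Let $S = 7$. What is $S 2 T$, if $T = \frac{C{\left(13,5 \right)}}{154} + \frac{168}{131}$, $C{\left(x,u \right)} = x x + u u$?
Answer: $\frac{51286}{1441} \approx 35.591$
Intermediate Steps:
$C{\left(x,u \right)} = u^{2} + x^{2}$ ($C{\left(x,u \right)} = x^{2} + u^{2} = u^{2} + x^{2}$)
$T = \frac{25643}{10087}$ ($T = \frac{5^{2} + 13^{2}}{154} + \frac{168}{131} = \left(25 + 169\right) \frac{1}{154} + 168 \cdot \frac{1}{131} = 194 \cdot \frac{1}{154} + \frac{168}{131} = \frac{97}{77} + \frac{168}{131} = \frac{25643}{10087} \approx 2.5422$)
$S 2 T = 7 \cdot 2 \cdot \frac{25643}{10087} = 14 \cdot \frac{25643}{10087} = \frac{51286}{1441}$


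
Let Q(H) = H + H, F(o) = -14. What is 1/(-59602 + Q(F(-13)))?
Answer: -1/59630 ≈ -1.6770e-5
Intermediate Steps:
Q(H) = 2*H
1/(-59602 + Q(F(-13))) = 1/(-59602 + 2*(-14)) = 1/(-59602 - 28) = 1/(-59630) = -1/59630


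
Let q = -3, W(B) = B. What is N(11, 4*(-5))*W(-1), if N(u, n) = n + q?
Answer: 23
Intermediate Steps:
N(u, n) = -3 + n (N(u, n) = n - 3 = -3 + n)
N(11, 4*(-5))*W(-1) = (-3 + 4*(-5))*(-1) = (-3 - 20)*(-1) = -23*(-1) = 23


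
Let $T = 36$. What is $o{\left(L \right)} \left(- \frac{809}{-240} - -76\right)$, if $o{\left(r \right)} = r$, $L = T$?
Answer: $\frac{57147}{20} \approx 2857.4$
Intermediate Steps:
$L = 36$
$o{\left(L \right)} \left(- \frac{809}{-240} - -76\right) = 36 \left(- \frac{809}{-240} - -76\right) = 36 \left(\left(-809\right) \left(- \frac{1}{240}\right) + 76\right) = 36 \left(\frac{809}{240} + 76\right) = 36 \cdot \frac{19049}{240} = \frac{57147}{20}$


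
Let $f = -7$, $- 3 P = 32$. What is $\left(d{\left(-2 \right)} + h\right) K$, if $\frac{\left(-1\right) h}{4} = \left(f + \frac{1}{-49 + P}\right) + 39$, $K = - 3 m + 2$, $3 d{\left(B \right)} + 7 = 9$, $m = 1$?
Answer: $\frac{68342}{537} \approx 127.27$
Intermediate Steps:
$P = - \frac{32}{3}$ ($P = \left(- \frac{1}{3}\right) 32 = - \frac{32}{3} \approx -10.667$)
$d{\left(B \right)} = \frac{2}{3}$ ($d{\left(B \right)} = - \frac{7}{3} + \frac{1}{3} \cdot 9 = - \frac{7}{3} + 3 = \frac{2}{3}$)
$K = -1$ ($K = \left(-3\right) 1 + 2 = -3 + 2 = -1$)
$h = - \frac{22900}{179}$ ($h = - 4 \left(\left(-7 + \frac{1}{-49 - \frac{32}{3}}\right) + 39\right) = - 4 \left(\left(-7 + \frac{1}{- \frac{179}{3}}\right) + 39\right) = - 4 \left(\left(-7 - \frac{3}{179}\right) + 39\right) = - 4 \left(- \frac{1256}{179} + 39\right) = \left(-4\right) \frac{5725}{179} = - \frac{22900}{179} \approx -127.93$)
$\left(d{\left(-2 \right)} + h\right) K = \left(\frac{2}{3} - \frac{22900}{179}\right) \left(-1\right) = \left(- \frac{68342}{537}\right) \left(-1\right) = \frac{68342}{537}$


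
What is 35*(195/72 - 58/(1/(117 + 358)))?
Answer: -23139725/24 ≈ -9.6416e+5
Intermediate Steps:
35*(195/72 - 58/(1/(117 + 358))) = 35*(195*(1/72) - 58/(1/475)) = 35*(65/24 - 58/1/475) = 35*(65/24 - 58*475) = 35*(65/24 - 27550) = 35*(-661135/24) = -23139725/24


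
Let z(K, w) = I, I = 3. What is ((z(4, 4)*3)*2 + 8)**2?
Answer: 676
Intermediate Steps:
z(K, w) = 3
((z(4, 4)*3)*2 + 8)**2 = ((3*3)*2 + 8)**2 = (9*2 + 8)**2 = (18 + 8)**2 = 26**2 = 676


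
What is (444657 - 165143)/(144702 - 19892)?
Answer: 139757/62405 ≈ 2.2395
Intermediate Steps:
(444657 - 165143)/(144702 - 19892) = 279514/124810 = 279514*(1/124810) = 139757/62405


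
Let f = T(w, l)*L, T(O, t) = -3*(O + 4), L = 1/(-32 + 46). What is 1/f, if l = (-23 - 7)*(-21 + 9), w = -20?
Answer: 7/24 ≈ 0.29167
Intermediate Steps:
L = 1/14 ≈ 0.071429
l = 360 (l = -30*(-12) = 360)
T(O, t) = -12 - 3*O (T(O, t) = -3*(4 + O) = -12 - 3*O)
f = 24/7 (f = (-12 - 3*(-20))*(1/14) = (-12 + 60)*(1/14) = 48*(1/14) = 24/7 ≈ 3.4286)
1/f = 1/(24/7) = 7/24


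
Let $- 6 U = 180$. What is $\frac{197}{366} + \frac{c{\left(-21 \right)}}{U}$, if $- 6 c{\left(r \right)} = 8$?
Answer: $\frac{3199}{5490} \approx 0.5827$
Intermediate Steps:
$U = -30$ ($U = \left(- \frac{1}{6}\right) 180 = -30$)
$c{\left(r \right)} = - \frac{4}{3}$ ($c{\left(r \right)} = \left(- \frac{1}{6}\right) 8 = - \frac{4}{3}$)
$\frac{197}{366} + \frac{c{\left(-21 \right)}}{U} = \frac{197}{366} - \frac{4}{3 \left(-30\right)} = 197 \cdot \frac{1}{366} - - \frac{2}{45} = \frac{197}{366} + \frac{2}{45} = \frac{3199}{5490}$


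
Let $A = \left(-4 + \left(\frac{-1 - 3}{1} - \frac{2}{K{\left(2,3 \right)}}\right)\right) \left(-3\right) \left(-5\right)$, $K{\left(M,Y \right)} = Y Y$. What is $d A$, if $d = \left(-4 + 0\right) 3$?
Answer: $1480$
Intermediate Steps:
$K{\left(M,Y \right)} = Y^{2}$
$d = -12$ ($d = \left(-4\right) 3 = -12$)
$A = - \frac{370}{3}$ ($A = \left(-4 + \left(\frac{-1 - 3}{1} - \frac{2}{3^{2}}\right)\right) \left(-3\right) \left(-5\right) = \left(-4 + \left(\left(-1 - 3\right) 1 - \frac{2}{9}\right)\right) \left(-3\right) \left(-5\right) = \left(-4 - \frac{38}{9}\right) \left(-3\right) \left(-5\right) = \left(- \frac{74}{9}\right) \left(-3\right) \left(-5\right) = \frac{74}{3} \left(-5\right) = - \frac{370}{3} \approx -123.33$)
$d A = \left(-12\right) \left(- \frac{370}{3}\right) = 1480$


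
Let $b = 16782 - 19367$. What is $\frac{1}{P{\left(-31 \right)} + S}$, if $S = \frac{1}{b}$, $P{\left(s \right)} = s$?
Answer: $- \frac{2585}{80136} \approx -0.032258$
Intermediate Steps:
$b = -2585$ ($b = 16782 - 19367 = -2585$)
$S = - \frac{1}{2585}$ ($S = \frac{1}{-2585} = - \frac{1}{2585} \approx -0.00038685$)
$\frac{1}{P{\left(-31 \right)} + S} = \frac{1}{-31 - \frac{1}{2585}} = \frac{1}{- \frac{80136}{2585}} = - \frac{2585}{80136}$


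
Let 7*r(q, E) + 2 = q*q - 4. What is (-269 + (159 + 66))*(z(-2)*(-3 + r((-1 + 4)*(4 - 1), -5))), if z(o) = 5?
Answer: -11880/7 ≈ -1697.1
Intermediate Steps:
r(q, E) = -6/7 + q**2/7 (r(q, E) = -2/7 + (q*q - 4)/7 = -2/7 + (q**2 - 4)/7 = -2/7 + (-4 + q**2)/7 = -2/7 + (-4/7 + q**2/7) = -6/7 + q**2/7)
(-269 + (159 + 66))*(z(-2)*(-3 + r((-1 + 4)*(4 - 1), -5))) = (-269 + (159 + 66))*(5*(-3 + (-6/7 + ((-1 + 4)*(4 - 1))**2/7))) = (-269 + 225)*(5*(-3 + (-6/7 + (3*3)**2/7))) = -220*(-3 + (-6/7 + (1/7)*9**2)) = -220*(-3 + (-6/7 + (1/7)*81)) = -220*(-3 + (-6/7 + 81/7)) = -220*(-3 + 75/7) = -220*54/7 = -44*270/7 = -11880/7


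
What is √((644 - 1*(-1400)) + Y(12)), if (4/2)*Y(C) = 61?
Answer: 3*√922/2 ≈ 45.547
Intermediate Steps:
Y(C) = 61/2 (Y(C) = (½)*61 = 61/2)
√((644 - 1*(-1400)) + Y(12)) = √((644 - 1*(-1400)) + 61/2) = √((644 + 1400) + 61/2) = √(2044 + 61/2) = √(4149/2) = 3*√922/2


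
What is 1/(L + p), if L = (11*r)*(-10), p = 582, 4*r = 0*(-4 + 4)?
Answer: 1/582 ≈ 0.0017182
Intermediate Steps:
r = 0 (r = (0*(-4 + 4))/4 = (0*0)/4 = (1/4)*0 = 0)
L = 0 (L = (11*0)*(-10) = 0*(-10) = 0)
1/(L + p) = 1/(0 + 582) = 1/582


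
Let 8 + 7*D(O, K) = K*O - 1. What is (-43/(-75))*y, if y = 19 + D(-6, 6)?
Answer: 3784/525 ≈ 7.2076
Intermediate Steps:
D(O, K) = -9/7 + K*O/7 (D(O, K) = -8/7 + (K*O - 1)/7 = -8/7 + (-1 + K*O)/7 = -8/7 + (-⅐ + K*O/7) = -9/7 + K*O/7)
y = 88/7 (y = 19 + (-9/7 + (⅐)*6*(-6)) = 19 + (-9/7 - 36/7) = 19 - 45/7 = 88/7 ≈ 12.571)
(-43/(-75))*y = -43/(-75)*(88/7) = -43*(-1/75)*(88/7) = (43/75)*(88/7) = 3784/525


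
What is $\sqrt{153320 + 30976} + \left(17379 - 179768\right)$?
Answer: $-162389 + 2 \sqrt{46074} \approx -1.6196 \cdot 10^{5}$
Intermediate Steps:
$\sqrt{153320 + 30976} + \left(17379 - 179768\right) = \sqrt{184296} - 162389 = 2 \sqrt{46074} - 162389 = -162389 + 2 \sqrt{46074}$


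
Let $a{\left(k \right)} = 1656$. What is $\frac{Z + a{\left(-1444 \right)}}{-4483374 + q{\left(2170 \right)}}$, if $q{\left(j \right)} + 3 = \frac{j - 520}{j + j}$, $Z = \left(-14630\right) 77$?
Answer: $\frac{488186636}{1945785453} \approx 0.25089$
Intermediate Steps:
$Z = -1126510$
$q{\left(j \right)} = -3 + \frac{-520 + j}{2 j}$ ($q{\left(j \right)} = -3 + \frac{j - 520}{j + j} = -3 + \frac{-520 + j}{2 j}$)
$\frac{Z + a{\left(-1444 \right)}}{-4483374 + q{\left(2170 \right)}} = \frac{-1126510 + 1656}{-4483374 - \left(\frac{5}{2} + \frac{260}{2170}\right)} = - \frac{1124854}{-4483374 - \frac{1137}{434}} = - \frac{1124854}{- \frac{1945785453}{434}} = \left(-1124854\right) \left(- \frac{434}{1945785453}\right) = \frac{488186636}{1945785453}$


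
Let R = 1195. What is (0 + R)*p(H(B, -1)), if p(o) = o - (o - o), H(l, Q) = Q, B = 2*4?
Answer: -1195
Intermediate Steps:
B = 8
p(o) = o (p(o) = o - 1*0 = o + 0 = o)
(0 + R)*p(H(B, -1)) = (0 + 1195)*(-1) = 1195*(-1) = -1195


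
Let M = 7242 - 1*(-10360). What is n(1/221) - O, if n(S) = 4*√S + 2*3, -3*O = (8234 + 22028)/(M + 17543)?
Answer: 662872/105435 + 4*√221/221 ≈ 6.5561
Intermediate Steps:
M = 17602 (M = 7242 + 10360 = 17602)
O = -30262/105435 (O = -(8234 + 22028)/(3*(17602 + 17543)) = -30262/(3*35145) = -⅓*30262/35145 = -30262/105435 ≈ -0.28702)
n(S) = 6 + 4*√S (n(S) = 4*√S + 6 = 6 + 4*√S)
n(1/221) - O = (6 + 4*√(1/221)) - 1*(-30262/105435) = (6 + 4*√(1/221)) + 30262/105435 = (6 + 4*(√221/221)) + 30262/105435 = (6 + 4*√221/221) + 30262/105435 = 662872/105435 + 4*√221/221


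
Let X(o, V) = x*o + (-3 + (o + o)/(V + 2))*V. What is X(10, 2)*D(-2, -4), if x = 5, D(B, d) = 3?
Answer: 162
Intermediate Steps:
X(o, V) = 5*o + V*(-3 + 2*o/(2 + V)) (X(o, V) = 5*o + (-3 + (o + o)/(V + 2))*V = 5*o + (-3 + (2*o)/(2 + V))*V = 5*o + (-3 + 2*o/(2 + V))*V = 5*o + V*(-3 + 2*o/(2 + V)))
X(10, 2)*D(-2, -4) = ((-6*2 - 3*2² + 10*10 + 7*2*10)/(2 + 2))*3 = ((-12 - 3*4 + 100 + 140)/4)*3 = ((-12 - 12 + 100 + 140)/4)*3 = ((¼)*216)*3 = 54*3 = 162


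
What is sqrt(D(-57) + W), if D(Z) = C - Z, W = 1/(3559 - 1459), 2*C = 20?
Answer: sqrt(2954721)/210 ≈ 8.1854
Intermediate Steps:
C = 10 (C = (1/2)*20 = 10)
W = 1/2100 ≈ 0.00047619
D(Z) = 10 - Z
sqrt(D(-57) + W) = sqrt((10 - 1*(-57)) + 1/2100) = sqrt((10 + 57) + 1/2100) = sqrt(67 + 1/2100) = sqrt(140701/2100) = sqrt(2954721)/210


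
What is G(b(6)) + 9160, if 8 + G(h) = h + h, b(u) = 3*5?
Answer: 9182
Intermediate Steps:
b(u) = 15
G(h) = -8 + 2*h (G(h) = -8 + (h + h) = -8 + 2*h)
G(b(6)) + 9160 = (-8 + 2*15) + 9160 = (-8 + 30) + 9160 = 22 + 9160 = 9182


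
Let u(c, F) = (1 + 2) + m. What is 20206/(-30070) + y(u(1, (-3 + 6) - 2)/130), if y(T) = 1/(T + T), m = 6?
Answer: 886348/135315 ≈ 6.5503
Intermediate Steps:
u(c, F) = 9 (u(c, F) = (1 + 2) + 6 = 3 + 6 = 9)
y(T) = 1/(2*T)
20206/(-30070) + y(u(1, (-3 + 6) - 2)/130) = 20206/(-30070) + 1/(2*((9/130))) = 20206*(-1/30070) + 1/(2*((9*(1/130)))) = -10103/15035 + 1/(2*(9/130)) = -10103/15035 + (1/2)*(130/9) = -10103/15035 + 65/9 = 886348/135315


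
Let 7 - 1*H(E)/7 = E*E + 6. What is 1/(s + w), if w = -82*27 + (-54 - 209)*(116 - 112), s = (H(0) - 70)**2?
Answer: 1/703 ≈ 0.0014225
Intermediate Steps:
H(E) = 7 - 7*E**2 (H(E) = 49 - 7*(E*E + 6) = 49 - 7*(E**2 + 6) = 49 - 7*(6 + E**2) = 49 + (-42 - 7*E**2) = 7 - 7*E**2)
s = 3969 (s = ((7 - 7*0**2) - 70)**2 = ((7 - 7*0) - 70)**2 = ((7 + 0) - 70)**2 = (7 - 70)**2 = (-63)**2 = 3969)
w = -3266 (w = -2214 - 263*4 = -2214 - 1052 = -3266)
1/(s + w) = 1/(3969 - 3266) = 1/703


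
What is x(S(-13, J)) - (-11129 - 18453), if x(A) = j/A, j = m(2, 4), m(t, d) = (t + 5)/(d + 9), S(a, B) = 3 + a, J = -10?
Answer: 3845653/130 ≈ 29582.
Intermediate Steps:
m(t, d) = (5 + t)/(9 + d)
j = 7/13 (j = (5 + 2)/(9 + 4) = 7/13 ≈ 0.53846)
x(A) = 7/(13*A)
x(S(-13, J)) - (-11129 - 18453) = 7/(13*(3 - 13)) - (-11129 - 18453) = (7/13)/(-10) - 1*(-29582) = (7/13)*(-1/10) + 29582 = -7/130 + 29582 = 3845653/130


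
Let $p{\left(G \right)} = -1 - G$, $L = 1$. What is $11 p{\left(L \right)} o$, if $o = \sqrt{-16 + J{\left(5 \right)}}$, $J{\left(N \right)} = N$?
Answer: $- 22 i \sqrt{11} \approx - 72.966 i$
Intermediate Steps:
$o = i \sqrt{11}$ ($o = \sqrt{-16 + 5} = \sqrt{-11} = i \sqrt{11} \approx 3.3166 i$)
$11 p{\left(L \right)} o = 11 \left(-1 - 1\right) i \sqrt{11} = 11 \left(-2\right) i \sqrt{11} = - 22 i \sqrt{11}$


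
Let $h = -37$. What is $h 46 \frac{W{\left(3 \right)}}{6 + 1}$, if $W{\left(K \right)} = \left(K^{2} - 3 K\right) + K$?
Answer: $- \frac{5106}{7} \approx -729.43$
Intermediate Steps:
$W{\left(K \right)} = K^{2} - 2 K$
$h 46 \frac{W{\left(3 \right)}}{6 + 1} = \left(-37\right) 46 \frac{3 \left(-2 + 3\right)}{6 + 1} = - 1702 \frac{3 \cdot 1}{7} = - 1702 \cdot \frac{1}{7} \cdot 3 = \left(-1702\right) \frac{3}{7} = - \frac{5106}{7}$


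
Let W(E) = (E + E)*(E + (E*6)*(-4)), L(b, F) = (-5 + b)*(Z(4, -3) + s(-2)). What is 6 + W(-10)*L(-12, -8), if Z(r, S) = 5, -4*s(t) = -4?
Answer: 469206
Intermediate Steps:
s(t) = 1 (s(t) = -¼*(-4) = 1)
L(b, F) = -30 + 6*b (L(b, F) = (-5 + b)*(5 + 1) = (-5 + b)*6 = -30 + 6*b)
W(E) = -46*E² (W(E) = (2*E)*(E + (6*E)*(-4)) = (2*E)*(E - 24*E) = (2*E)*(-23*E) = -46*E²)
6 + W(-10)*L(-12, -8) = 6 + (-46*(-10)²)*(-30 + 6*(-12)) = 6 + (-46*100)*(-30 - 72) = 6 - 4600*(-102) = 6 + 469200 = 469206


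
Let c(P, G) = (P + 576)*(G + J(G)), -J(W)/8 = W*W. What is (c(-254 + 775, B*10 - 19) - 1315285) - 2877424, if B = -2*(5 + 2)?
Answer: -226233188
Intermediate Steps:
B = -14 (B = -2*7 = -14)
J(W) = -8*W² (J(W) = -8*W*W = -8*W²)
c(P, G) = (576 + P)*(G - 8*G²) (c(P, G) = (P + 576)*(G - 8*G²) = (576 + P)*(G - 8*G²))
(c(-254 + 775, B*10 - 19) - 1315285) - 2877424 = ((-14*10 - 19)*(576 + (-254 + 775) - 4608*(-14*10 - 19) - 8*(-14*10 - 19)*(-254 + 775)) - 1315285) - 2877424 = ((-140 - 19)*(576 + 521 - 4608*(-140 - 19) - 8*(-140 - 19)*521) - 1315285) - 2877424 = (-159*(576 + 521 - 4608*(-159) - 8*(-159)*521) - 1315285) - 2877424 = (-159*(576 + 521 + 732672 + 662712) - 1315285) - 2877424 = (-159*1396481 - 1315285) - 2877424 = (-222040479 - 1315285) - 2877424 = -223355764 - 2877424 = -226233188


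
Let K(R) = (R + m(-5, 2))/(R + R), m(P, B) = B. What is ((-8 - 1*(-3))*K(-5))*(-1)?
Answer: 3/2 ≈ 1.5000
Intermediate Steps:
K(R) = (2 + R)/(2*R) (K(R) = (R + 2)/(R + R) = (2 + R)/((2*R)) = (2 + R)*(1/(2*R)) = (2 + R)/(2*R))
((-8 - 1*(-3))*K(-5))*(-1) = ((-8 - 1*(-3))*((½)*(2 - 5)/(-5)))*(-1) = ((-8 + 3)*((½)*(-⅕)*(-3)))*(-1) = -5*3/10*(-1) = -3/2*(-1) = 3/2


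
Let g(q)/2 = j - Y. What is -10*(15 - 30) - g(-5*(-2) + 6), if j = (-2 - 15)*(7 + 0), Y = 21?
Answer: 430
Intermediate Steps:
j = -119 (j = -17*7 = -119)
g(q) = -280 (g(q) = 2*(-119 - 1*21) = 2*(-119 - 21) = 2*(-140) = -280)
-10*(15 - 30) - g(-5*(-2) + 6) = -10*(15 - 30) - 1*(-280) = -10*(-15) + 280 = 150 + 280 = 430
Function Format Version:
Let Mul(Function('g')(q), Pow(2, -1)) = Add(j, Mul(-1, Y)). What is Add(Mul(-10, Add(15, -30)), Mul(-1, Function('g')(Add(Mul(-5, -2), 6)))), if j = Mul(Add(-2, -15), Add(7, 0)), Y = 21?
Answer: 430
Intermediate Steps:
j = -119 (j = Mul(-17, 7) = -119)
Function('g')(q) = -280 (Function('g')(q) = Mul(2, Add(-119, Mul(-1, 21))) = Mul(2, Add(-119, -21)) = Mul(2, -140) = -280)
Add(Mul(-10, Add(15, -30)), Mul(-1, Function('g')(Add(Mul(-5, -2), 6)))) = Add(Mul(-10, Add(15, -30)), Mul(-1, -280)) = Add(Mul(-10, -15), 280) = Add(150, 280) = 430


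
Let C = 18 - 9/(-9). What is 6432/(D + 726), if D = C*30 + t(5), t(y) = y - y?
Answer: 134/27 ≈ 4.9630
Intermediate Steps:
t(y) = 0
C = 19 (C = 18 - 9*(-1)/9 = 18 - 1*(-1) = 18 + 1 = 19)
D = 570 (D = 19*30 + 0 = 570 + 0 = 570)
6432/(D + 726) = 6432/(570 + 726) = 6432/1296 = 6432*(1/1296) = 134/27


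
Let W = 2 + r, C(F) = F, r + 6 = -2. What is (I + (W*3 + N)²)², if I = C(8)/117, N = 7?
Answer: 200647225/13689 ≈ 14658.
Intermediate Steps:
r = -8 (r = -6 - 2 = -8)
W = -6 (W = 2 - 8 = -6)
I = 8/117 ≈ 0.068376
(I + (W*3 + N)²)² = (8/117 + (-6*3 + 7)²)² = (8/117 + (-18 + 7)²)² = (8/117 + (-11)²)² = (8/117 + 121)² = (14165/117)² = 200647225/13689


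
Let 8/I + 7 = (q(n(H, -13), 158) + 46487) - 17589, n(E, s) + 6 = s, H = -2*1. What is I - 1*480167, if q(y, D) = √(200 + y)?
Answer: -100197612237193/208672425 - 2*√181/208672425 ≈ -4.8017e+5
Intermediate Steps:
H = -2
n(E, s) = -6 + s
I = 8/(28891 + √181) (I = 8/(-7 + ((√(200 + (-6 - 13)) + 46487) - 17589)) = 8/(-7 + ((√(200 - 19) + 46487) - 17589)) = 8/(-7 + ((√181 + 46487) - 17589)) = 8/(-7 + ((46487 + √181) - 17589)) = 8/(-7 + (28898 + √181)) = 8/(28891 + √181) ≈ 0.00027677)
I - 1*480167 = (57782/208672425 - 2*√181/208672425) - 1*480167 = (57782/208672425 - 2*√181/208672425) - 480167 = -100197612237193/208672425 - 2*√181/208672425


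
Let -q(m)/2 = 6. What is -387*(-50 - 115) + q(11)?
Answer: 63843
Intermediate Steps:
q(m) = -12 (q(m) = -2*6 = -12)
-387*(-50 - 115) + q(11) = -387*(-50 - 115) - 12 = -387*(-165) - 12 = 63855 - 12 = 63843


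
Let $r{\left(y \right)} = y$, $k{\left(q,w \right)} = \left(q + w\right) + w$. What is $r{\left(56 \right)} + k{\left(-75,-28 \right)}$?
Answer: $-75$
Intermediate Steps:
$k{\left(q,w \right)} = q + 2 w$
$r{\left(56 \right)} + k{\left(-75,-28 \right)} = 56 + \left(-75 + 2 \left(-28\right)\right) = 56 - 131 = -75$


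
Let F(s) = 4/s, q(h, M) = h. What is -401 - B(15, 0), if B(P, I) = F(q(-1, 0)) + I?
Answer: -397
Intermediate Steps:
B(P, I) = -4 + I (B(P, I) = 4/(-1) + I = 4*(-1) + I = -4 + I)
-401 - B(15, 0) = -401 - (-4 + 0) = -401 - 1*(-4) = -401 + 4 = -397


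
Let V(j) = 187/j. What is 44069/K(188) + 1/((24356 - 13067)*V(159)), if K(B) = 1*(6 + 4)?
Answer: 585104123/132770 ≈ 4406.9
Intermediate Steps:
K(B) = 10 (K(B) = 1*10 = 10)
44069/K(188) + 1/((24356 - 13067)*V(159)) = 44069/10 + 1/((24356 - 13067)*((187/159))) = 44069*(⅒) + 1/(11289*((187*(1/159)))) = 44069/10 + 1/(11289*(187/159)) = 44069/10 + (1/11289)*(159/187) = 44069/10 + 1/13277 = 585104123/132770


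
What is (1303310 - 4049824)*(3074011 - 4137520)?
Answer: 2920942357626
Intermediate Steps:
(1303310 - 4049824)*(3074011 - 4137520) = -2746514*(-1063509) = 2920942357626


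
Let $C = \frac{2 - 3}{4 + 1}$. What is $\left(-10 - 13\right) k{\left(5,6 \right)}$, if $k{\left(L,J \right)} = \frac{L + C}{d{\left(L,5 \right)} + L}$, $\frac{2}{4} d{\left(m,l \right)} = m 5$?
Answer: $- \frac{552}{275} \approx -2.0073$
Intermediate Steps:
$C = - \frac{1}{5} \approx -0.2$
$d{\left(m,l \right)} = 10 m$ ($d{\left(m,l \right)} = 2 m 5 = 2 \cdot 5 m = 10 m$)
$k{\left(L,J \right)} = \frac{- \frac{1}{5} + L}{11 L}$ ($k{\left(L,J \right)} = \frac{L - \frac{1}{5}}{10 L + L} = \frac{- \frac{1}{5} + L}{11 L}$)
$\left(-10 - 13\right) k{\left(5,6 \right)} = \left(-10 - 13\right) \frac{-1 + 5 \cdot 5}{55 \cdot 5} = - 23 \cdot \frac{1}{55} \cdot \frac{1}{5} \left(-1 + 25\right) = - 23 \cdot \frac{1}{55} \cdot \frac{1}{5} \cdot 24 = \left(-23\right) \frac{24}{275} = - \frac{552}{275}$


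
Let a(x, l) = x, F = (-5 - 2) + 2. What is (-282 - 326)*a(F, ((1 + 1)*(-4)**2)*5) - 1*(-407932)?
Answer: 410972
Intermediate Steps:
F = -5 (F = -7 + 2 = -5)
(-282 - 326)*a(F, ((1 + 1)*(-4)**2)*5) - 1*(-407932) = (-282 - 326)*(-5) - 1*(-407932) = -608*(-5) + 407932 = 3040 + 407932 = 410972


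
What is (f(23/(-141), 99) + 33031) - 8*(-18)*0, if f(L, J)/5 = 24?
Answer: 33151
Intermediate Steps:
f(L, J) = 120 (f(L, J) = 5*24 = 120)
(f(23/(-141), 99) + 33031) - 8*(-18)*0 = (120 + 33031) - 8*(-18)*0 = 33151 + 144*0 = 33151 + 0 = 33151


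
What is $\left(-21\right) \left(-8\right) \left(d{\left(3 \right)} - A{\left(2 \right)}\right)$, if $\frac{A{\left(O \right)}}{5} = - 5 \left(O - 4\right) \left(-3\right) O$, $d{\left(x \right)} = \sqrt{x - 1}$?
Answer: $50400 + 168 \sqrt{2} \approx 50638.0$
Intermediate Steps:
$d{\left(x \right)} = \sqrt{-1 + x}$
$A{\left(O \right)} = 5 O \left(-60 + 15 O\right)$ ($A{\left(O \right)} = 5 - 5 \left(O - 4\right) \left(-3\right) O = 5 - 5 \left(-4 + O\right) \left(-3\right) O = 5 \left(20 - 5 O\right) \left(-3\right) O = 5 \left(-60 + 15 O\right) O = 5 O \left(-60 + 15 O\right)$)
$\left(-21\right) \left(-8\right) \left(d{\left(3 \right)} - A{\left(2 \right)}\right) = \left(-21\right) \left(-8\right) \left(\sqrt{-1 + 3} - 75 \cdot 2 \left(-4 + 2\right)\right) = 168 \left(\sqrt{2} - 75 \cdot 2 \left(-2\right)\right) = 168 \left(\sqrt{2} - -300\right) = 168 \left(\sqrt{2} + 300\right) = 168 \left(300 + \sqrt{2}\right) = 50400 + 168 \sqrt{2}$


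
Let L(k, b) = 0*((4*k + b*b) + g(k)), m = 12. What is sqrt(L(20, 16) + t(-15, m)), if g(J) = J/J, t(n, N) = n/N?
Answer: I*sqrt(5)/2 ≈ 1.118*I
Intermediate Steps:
g(J) = 1
L(k, b) = 0 (L(k, b) = 0*((4*k + b*b) + 1) = 0*((4*k + b**2) + 1) = 0*((b**2 + 4*k) + 1) = 0*(1 + b**2 + 4*k) = 0)
sqrt(L(20, 16) + t(-15, m)) = sqrt(0 - 15/12) = sqrt(0 - 15*1/12) = sqrt(0 - 5/4) = sqrt(-5/4) = I*sqrt(5)/2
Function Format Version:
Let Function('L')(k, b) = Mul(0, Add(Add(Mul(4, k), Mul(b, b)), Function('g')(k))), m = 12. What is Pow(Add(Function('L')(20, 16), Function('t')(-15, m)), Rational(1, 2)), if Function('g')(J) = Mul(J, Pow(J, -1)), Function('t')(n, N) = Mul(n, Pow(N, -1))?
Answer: Mul(Rational(1, 2), I, Pow(5, Rational(1, 2))) ≈ Mul(1.1180, I)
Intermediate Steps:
Function('g')(J) = 1
Function('L')(k, b) = 0 (Function('L')(k, b) = Mul(0, Add(Add(Mul(4, k), Mul(b, b)), 1)) = Mul(0, Add(Add(Mul(4, k), Pow(b, 2)), 1)) = Mul(0, Add(Add(Pow(b, 2), Mul(4, k)), 1)) = Mul(0, Add(1, Pow(b, 2), Mul(4, k))) = 0)
Pow(Add(Function('L')(20, 16), Function('t')(-15, m)), Rational(1, 2)) = Pow(Add(0, Mul(-15, Pow(12, -1))), Rational(1, 2)) = Pow(Add(0, Mul(-15, Rational(1, 12))), Rational(1, 2)) = Pow(Add(0, Rational(-5, 4)), Rational(1, 2)) = Pow(Rational(-5, 4), Rational(1, 2)) = Mul(Rational(1, 2), I, Pow(5, Rational(1, 2)))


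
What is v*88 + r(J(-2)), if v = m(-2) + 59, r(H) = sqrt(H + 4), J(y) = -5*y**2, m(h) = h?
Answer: 5016 + 4*I ≈ 5016.0 + 4.0*I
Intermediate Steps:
r(H) = sqrt(4 + H)
v = 57 (v = -2 + 59 = 57)
v*88 + r(J(-2)) = 57*88 + sqrt(4 - 5*(-2)**2) = 5016 + sqrt(4 - 5*4) = 5016 + sqrt(4 - 20) = 5016 + sqrt(-16) = 5016 + 4*I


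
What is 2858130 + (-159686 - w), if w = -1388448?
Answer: 4086892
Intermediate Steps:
2858130 + (-159686 - w) = 2858130 + (-159686 - 1*(-1388448)) = 2858130 + (-159686 + 1388448) = 2858130 + 1228762 = 4086892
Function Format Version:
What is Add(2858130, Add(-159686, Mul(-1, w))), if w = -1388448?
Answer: 4086892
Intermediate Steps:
Add(2858130, Add(-159686, Mul(-1, w))) = Add(2858130, Add(-159686, Mul(-1, -1388448))) = Add(2858130, Add(-159686, 1388448)) = Add(2858130, 1228762) = 4086892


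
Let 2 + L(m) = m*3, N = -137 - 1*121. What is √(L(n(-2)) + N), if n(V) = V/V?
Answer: I*√257 ≈ 16.031*I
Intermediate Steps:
n(V) = 1
N = -258 (N = -137 - 121 = -258)
L(m) = -2 + 3*m (L(m) = -2 + m*3 = -2 + 3*m)
√(L(n(-2)) + N) = √((-2 + 3*1) - 258) = √((-2 + 3) - 258) = √(1 - 258) = √(-257) = I*√257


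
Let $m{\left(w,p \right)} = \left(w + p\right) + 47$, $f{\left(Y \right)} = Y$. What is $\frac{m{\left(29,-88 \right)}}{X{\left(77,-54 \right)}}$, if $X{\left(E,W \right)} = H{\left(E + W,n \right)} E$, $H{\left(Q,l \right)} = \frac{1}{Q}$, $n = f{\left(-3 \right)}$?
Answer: $- \frac{276}{77} \approx -3.5844$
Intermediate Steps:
$n = -3$
$m{\left(w,p \right)} = 47 + p + w$ ($m{\left(w,p \right)} = \left(p + w\right) + 47 = 47 + p + w$)
$X{\left(E,W \right)} = \frac{E}{E + W}$
$\frac{m{\left(29,-88 \right)}}{X{\left(77,-54 \right)}} = \frac{47 - 88 + 29}{77 \frac{1}{77 - 54}} = - \frac{12}{77 \cdot \frac{1}{23}} = - \frac{12}{\frac{77}{23}} = \left(-12\right) \frac{23}{77} = - \frac{276}{77}$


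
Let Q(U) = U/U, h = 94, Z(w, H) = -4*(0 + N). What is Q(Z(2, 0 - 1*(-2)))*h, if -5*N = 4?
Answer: 94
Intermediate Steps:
N = -⅘ (N = -⅕*4 = -⅘ ≈ -0.80000)
Z(w, H) = 16/5 (Z(w, H) = -4*(0 - ⅘) = -4*(-⅘) = 16/5)
Q(U) = 1
Q(Z(2, 0 - 1*(-2)))*h = 1*94 = 94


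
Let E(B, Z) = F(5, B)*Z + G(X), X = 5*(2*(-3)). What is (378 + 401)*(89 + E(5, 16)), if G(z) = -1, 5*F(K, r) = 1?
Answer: 355224/5 ≈ 71045.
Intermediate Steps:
F(K, r) = ⅕ (F(K, r) = (⅕)*1 = ⅕)
X = -30 (X = 5*(-6) = -30)
E(B, Z) = -1 + Z/5 (E(B, Z) = Z/5 - 1 = -1 + Z/5)
(378 + 401)*(89 + E(5, 16)) = (378 + 401)*(89 + (-1 + (⅕)*16)) = 779*(89 + (-1 + 16/5)) = 779*(89 + 11/5) = 779*(456/5) = 355224/5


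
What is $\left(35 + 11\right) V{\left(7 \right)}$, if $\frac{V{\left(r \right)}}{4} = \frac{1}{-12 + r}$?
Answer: $- \frac{184}{5} \approx -36.8$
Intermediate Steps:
$V{\left(r \right)} = \frac{4}{-12 + r}$
$\left(35 + 11\right) V{\left(7 \right)} = \left(35 + 11\right) \frac{4}{-12 + 7} = 46 \frac{4}{-5} = 46 \cdot 4 \left(- \frac{1}{5}\right) = 46 \left(- \frac{4}{5}\right) = - \frac{184}{5}$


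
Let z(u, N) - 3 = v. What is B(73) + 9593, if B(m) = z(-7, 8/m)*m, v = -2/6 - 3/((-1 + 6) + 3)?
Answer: 234247/24 ≈ 9760.3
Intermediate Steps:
v = -17/24 (v = -2*⅙ - 3/(5 + 3) = -⅓ - 3/8 = -17/24 ≈ -0.70833)
z(u, N) = 55/24 (z(u, N) = 3 - 17/24 = 55/24)
B(m) = 55*m/24
B(73) + 9593 = (55/24)*73 + 9593 = 4015/24 + 9593 = 234247/24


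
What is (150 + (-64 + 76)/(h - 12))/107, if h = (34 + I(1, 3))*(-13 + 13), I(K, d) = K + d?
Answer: 149/107 ≈ 1.3925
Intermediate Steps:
h = 0 (h = (34 + (1 + 3))*(-13 + 13) = (34 + 4)*0 = 38*0 = 0)
(150 + (-64 + 76)/(h - 12))/107 = (150 + (-64 + 76)/(0 - 12))/107 = (150 + 12/(-12))/107 = (150 + 12*(-1/12))/107 = (150 - 1)/107 = (1/107)*149 = 149/107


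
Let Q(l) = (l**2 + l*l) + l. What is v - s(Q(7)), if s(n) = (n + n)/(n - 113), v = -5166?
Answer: -20559/4 ≈ -5139.8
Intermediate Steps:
Q(l) = l + 2*l**2 (Q(l) = (l**2 + l**2) + l = 2*l**2 + l = l + 2*l**2)
s(n) = 2*n/(-113 + n) (s(n) = (2*n)/(-113 + n) = 2*n/(-113 + n))
v - s(Q(7)) = -5166 - 2*7*(1 + 2*7)/(-113 + 7*(1 + 2*7)) = -5166 - 2*7*(1 + 14)/(-113 + 7*(1 + 14)) = -5166 - 2*7*15/(-113 + 7*15) = -5166 - 2*105/(-113 + 105) = -5166 - 2*105/(-8) = -5166 - 2*105*(-1)/8 = -5166 - 1*(-105/4) = -5166 + 105/4 = -20559/4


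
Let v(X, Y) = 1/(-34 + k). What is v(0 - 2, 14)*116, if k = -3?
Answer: -116/37 ≈ -3.1351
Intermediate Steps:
v(X, Y) = -1/37 (v(X, Y) = 1/(-34 - 3) = 1/(-37) = -1/37)
v(0 - 2, 14)*116 = -1/37*116 = -116/37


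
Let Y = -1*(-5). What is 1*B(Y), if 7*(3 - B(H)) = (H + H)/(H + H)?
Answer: 20/7 ≈ 2.8571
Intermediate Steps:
Y = 5
B(H) = 20/7 (B(H) = 3 - (H + H)/(7*(H + H)) = 3 - 2*H/(7*(2*H)) = 3 - 2*H*1/(2*H)/7 = 3 - ⅐*1 = 3 - ⅐ = 20/7)
1*B(Y) = 1*(20/7) = 20/7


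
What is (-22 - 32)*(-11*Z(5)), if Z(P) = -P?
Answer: -2970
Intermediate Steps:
(-22 - 32)*(-11*Z(5)) = (-22 - 32)*(-(-11)*5) = -(-594)*(-5) = -54*55 = -2970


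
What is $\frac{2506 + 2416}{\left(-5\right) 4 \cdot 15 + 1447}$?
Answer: $\frac{4922}{1147} \approx 4.2912$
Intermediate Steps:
$\frac{2506 + 2416}{\left(-5\right) 4 \cdot 15 + 1447} = \frac{4922}{\left(-20\right) 15 + 1447} = \frac{4922}{-300 + 1447} = \frac{4922}{1147}$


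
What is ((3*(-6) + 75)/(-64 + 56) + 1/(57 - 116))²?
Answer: 11363641/222784 ≈ 51.007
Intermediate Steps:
((3*(-6) + 75)/(-64 + 56) + 1/(57 - 116))² = ((-18 + 75)/(-8) + 1/(-59))² = (57*(-⅛) - 1/59)² = (-57/8 - 1/59)² = (-3371/472)² = 11363641/222784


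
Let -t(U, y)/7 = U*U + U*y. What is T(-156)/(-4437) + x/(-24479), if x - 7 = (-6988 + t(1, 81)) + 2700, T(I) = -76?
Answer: 23402039/108613323 ≈ 0.21546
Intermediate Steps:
t(U, y) = -7*U² - 7*U*y (t(U, y) = -7*(U*U + U*y) = -7*(U² + U*y) = -7*U² - 7*U*y)
x = -4855 (x = 7 + ((-6988 - 7*1*(1 + 81)) + 2700) = 7 + ((-6988 - 7*1*82) + 2700) = 7 + ((-6988 - 574) + 2700) = 7 + (-7562 + 2700) = 7 - 4862 = -4855)
T(-156)/(-4437) + x/(-24479) = -76/(-4437) - 4855/(-24479) = -76*(-1/4437) - 4855*(-1/24479) = 76/4437 + 4855/24479 = 23402039/108613323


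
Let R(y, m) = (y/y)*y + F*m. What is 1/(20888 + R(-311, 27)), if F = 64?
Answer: 1/22305 ≈ 4.4833e-5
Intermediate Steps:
R(y, m) = y + 64*m (R(y, m) = (y/y)*y + 64*m = 1*y + 64*m = y + 64*m)
1/(20888 + R(-311, 27)) = 1/(20888 + (-311 + 64*27)) = 1/(20888 + (-311 + 1728)) = 1/(20888 + 1417) = 1/22305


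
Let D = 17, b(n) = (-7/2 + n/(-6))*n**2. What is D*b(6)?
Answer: -2754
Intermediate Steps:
b(n) = n**2*(-7/2 - n/6) (b(n) = (-7*1/2 + n*(-1/6))*n**2 = (-7/2 - n/6)*n**2 = n**2*(-7/2 - n/6))
D*b(6) = 17*((1/6)*6**2*(-21 - 1*6)) = 17*((1/6)*36*(-21 - 6)) = 17*((1/6)*36*(-27)) = 17*(-162) = -2754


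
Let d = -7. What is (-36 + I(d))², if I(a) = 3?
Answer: 1089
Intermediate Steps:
(-36 + I(d))² = (-36 + 3)² = (-33)² = 1089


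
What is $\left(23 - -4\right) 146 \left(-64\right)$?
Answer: $-252288$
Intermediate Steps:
$\left(23 - -4\right) 146 \left(-64\right) = \left(23 + 4\right) 146 \left(-64\right) = 27 \cdot 146 \left(-64\right) = 3942 \left(-64\right) = -252288$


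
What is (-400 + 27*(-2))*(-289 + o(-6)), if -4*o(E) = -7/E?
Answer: 1576061/12 ≈ 1.3134e+5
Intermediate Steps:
o(E) = 7/(4*E) (o(E) = -(-7)/(4*E) = 7/(4*E))
(-400 + 27*(-2))*(-289 + o(-6)) = (-400 + 27*(-2))*(-289 + (7/4)/(-6)) = (-400 - 54)*(-289 + (7/4)*(-1/6)) = -454*(-289 - 7/24) = -454*(-6943/24) = 1576061/12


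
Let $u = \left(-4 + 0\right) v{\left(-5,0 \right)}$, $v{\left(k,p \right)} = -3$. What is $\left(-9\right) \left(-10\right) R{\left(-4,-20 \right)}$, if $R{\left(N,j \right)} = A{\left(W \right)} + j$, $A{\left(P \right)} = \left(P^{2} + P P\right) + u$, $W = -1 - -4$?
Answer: $900$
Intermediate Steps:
$u = 12$ ($u = \left(-4 + 0\right) \left(-3\right) = \left(-4\right) \left(-3\right) = 12$)
$W = 3$ ($W = -1 + 4 = 3$)
$A{\left(P \right)} = 12 + 2 P^{2}$ ($A{\left(P \right)} = \left(P^{2} + P P\right) + 12 = \left(P^{2} + P^{2}\right) + 12 = 2 P^{2} + 12 = 12 + 2 P^{2}$)
$R{\left(N,j \right)} = 30 + j$ ($R{\left(N,j \right)} = \left(12 + 2 \cdot 3^{2}\right) + j = \left(12 + 2 \cdot 9\right) + j = \left(12 + 18\right) + j = 30 + j$)
$\left(-9\right) \left(-10\right) R{\left(-4,-20 \right)} = \left(-9\right) \left(-10\right) \left(30 - 20\right) = 90 \cdot 10 = 900$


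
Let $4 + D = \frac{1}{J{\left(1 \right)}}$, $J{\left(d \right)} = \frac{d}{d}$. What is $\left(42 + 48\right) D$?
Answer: $-270$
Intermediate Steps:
$J{\left(d \right)} = 1$
$D = -3$ ($D = -4 + 1^{-1} = -4 + 1 = -3$)
$\left(42 + 48\right) D = \left(42 + 48\right) \left(-3\right) = 90 \left(-3\right) = -270$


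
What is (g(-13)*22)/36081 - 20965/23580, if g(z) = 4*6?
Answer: -16533065/18906444 ≈ -0.87447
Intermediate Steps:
g(z) = 24
(g(-13)*22)/36081 - 20965/23580 = (24*22)/36081 - 20965/23580 = 528*(1/36081) - 20965*1/23580 = 176/12027 - 4193/4716 = -16533065/18906444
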